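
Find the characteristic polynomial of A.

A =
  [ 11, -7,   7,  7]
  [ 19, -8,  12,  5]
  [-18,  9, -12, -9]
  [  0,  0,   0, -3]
x^4 + 12*x^3 + 54*x^2 + 108*x + 81

Expanding det(x·I − A) (e.g. by cofactor expansion or by noting that A is similar to its Jordan form J, which has the same characteristic polynomial as A) gives
  χ_A(x) = x^4 + 12*x^3 + 54*x^2 + 108*x + 81
which factors as (x + 3)^4. The eigenvalues (with algebraic multiplicities) are λ = -3 with multiplicity 4.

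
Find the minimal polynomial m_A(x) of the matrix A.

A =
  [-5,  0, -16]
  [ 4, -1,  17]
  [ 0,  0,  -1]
x^3 + 7*x^2 + 11*x + 5

The characteristic polynomial is χ_A(x) = (x + 1)^2*(x + 5), so the eigenvalues are known. The minimal polynomial is
  m_A(x) = Π_λ (x − λ)^{k_λ}
where k_λ is the size of the *largest* Jordan block for λ (equivalently, the smallest k with (A − λI)^k v = 0 for every generalised eigenvector v of λ).

  λ = -5: largest Jordan block has size 1, contributing (x + 5)
  λ = -1: largest Jordan block has size 2, contributing (x + 1)^2

So m_A(x) = (x + 1)^2*(x + 5) = x^3 + 7*x^2 + 11*x + 5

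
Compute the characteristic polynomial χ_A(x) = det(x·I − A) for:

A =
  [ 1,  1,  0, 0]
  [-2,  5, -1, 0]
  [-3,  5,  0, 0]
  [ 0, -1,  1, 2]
x^4 - 8*x^3 + 24*x^2 - 32*x + 16

Expanding det(x·I − A) (e.g. by cofactor expansion or by noting that A is similar to its Jordan form J, which has the same characteristic polynomial as A) gives
  χ_A(x) = x^4 - 8*x^3 + 24*x^2 - 32*x + 16
which factors as (x - 2)^4. The eigenvalues (with algebraic multiplicities) are λ = 2 with multiplicity 4.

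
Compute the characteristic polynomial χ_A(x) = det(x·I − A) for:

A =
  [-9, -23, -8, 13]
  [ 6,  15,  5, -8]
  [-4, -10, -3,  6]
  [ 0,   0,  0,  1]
x^4 - 4*x^3 + 6*x^2 - 4*x + 1

Expanding det(x·I − A) (e.g. by cofactor expansion or by noting that A is similar to its Jordan form J, which has the same characteristic polynomial as A) gives
  χ_A(x) = x^4 - 4*x^3 + 6*x^2 - 4*x + 1
which factors as (x - 1)^4. The eigenvalues (with algebraic multiplicities) are λ = 1 with multiplicity 4.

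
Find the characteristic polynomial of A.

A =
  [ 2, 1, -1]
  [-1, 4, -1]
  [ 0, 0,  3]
x^3 - 9*x^2 + 27*x - 27

Expanding det(x·I − A) (e.g. by cofactor expansion or by noting that A is similar to its Jordan form J, which has the same characteristic polynomial as A) gives
  χ_A(x) = x^3 - 9*x^2 + 27*x - 27
which factors as (x - 3)^3. The eigenvalues (with algebraic multiplicities) are λ = 3 with multiplicity 3.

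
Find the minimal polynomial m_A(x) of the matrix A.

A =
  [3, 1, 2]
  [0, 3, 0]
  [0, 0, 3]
x^2 - 6*x + 9

The characteristic polynomial is χ_A(x) = (x - 3)^3, so the eigenvalues are known. The minimal polynomial is
  m_A(x) = Π_λ (x − λ)^{k_λ}
where k_λ is the size of the *largest* Jordan block for λ (equivalently, the smallest k with (A − λI)^k v = 0 for every generalised eigenvector v of λ).

  λ = 3: largest Jordan block has size 2, contributing (x − 3)^2

So m_A(x) = (x - 3)^2 = x^2 - 6*x + 9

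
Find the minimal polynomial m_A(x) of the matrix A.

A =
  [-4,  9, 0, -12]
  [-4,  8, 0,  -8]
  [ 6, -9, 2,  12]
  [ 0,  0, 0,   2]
x^2 - 4*x + 4

The characteristic polynomial is χ_A(x) = (x - 2)^4, so the eigenvalues are known. The minimal polynomial is
  m_A(x) = Π_λ (x − λ)^{k_λ}
where k_λ is the size of the *largest* Jordan block for λ (equivalently, the smallest k with (A − λI)^k v = 0 for every generalised eigenvector v of λ).

  λ = 2: largest Jordan block has size 2, contributing (x − 2)^2

So m_A(x) = (x - 2)^2 = x^2 - 4*x + 4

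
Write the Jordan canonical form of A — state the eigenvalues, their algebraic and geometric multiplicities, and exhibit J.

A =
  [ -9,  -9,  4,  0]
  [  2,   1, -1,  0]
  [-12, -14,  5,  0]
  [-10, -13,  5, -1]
J_3(-1) ⊕ J_1(-1)

The characteristic polynomial is
  det(x·I − A) = x^4 + 4*x^3 + 6*x^2 + 4*x + 1 = (x + 1)^4

Eigenvalues and multiplicities (the geometric multiplicity of λ is n − rank(A − λI), which equals the number of Jordan blocks for λ):
  λ = -1: algebraic multiplicity = 4, geometric multiplicity = 2

Determining the block sizes for each eigenvalue:
  λ = -1: with am = 4 and gm = 2, the partition is not yet determined (e.g. several partitions of 4 into 2 parts exist). Let N = A − (-1)·I. Computing rank(N^1) = 2, rank(N^2) = 1, rank(N^3) = 0; the number of blocks of size ≥ j is rank(N^{j−1}) − rank(N^j), giving [2, 1, 1]. So we have 1 block(s) of size 3, 1 block(s) of size 1 → block sizes [3, 1]

Assembling the blocks gives a Jordan form
J =
  [-1,  1,  0,  0]
  [ 0, -1,  1,  0]
  [ 0,  0, -1,  0]
  [ 0,  0,  0, -1]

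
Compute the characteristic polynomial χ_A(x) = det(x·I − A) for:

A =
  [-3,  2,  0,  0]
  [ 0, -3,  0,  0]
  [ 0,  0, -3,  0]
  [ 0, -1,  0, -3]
x^4 + 12*x^3 + 54*x^2 + 108*x + 81

Expanding det(x·I − A) (e.g. by cofactor expansion or by noting that A is similar to its Jordan form J, which has the same characteristic polynomial as A) gives
  χ_A(x) = x^4 + 12*x^3 + 54*x^2 + 108*x + 81
which factors as (x + 3)^4. The eigenvalues (with algebraic multiplicities) are λ = -3 with multiplicity 4.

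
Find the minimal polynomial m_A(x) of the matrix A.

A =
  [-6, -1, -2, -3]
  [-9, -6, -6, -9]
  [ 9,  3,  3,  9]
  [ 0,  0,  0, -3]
x^2 + 6*x + 9

The characteristic polynomial is χ_A(x) = (x + 3)^4, so the eigenvalues are known. The minimal polynomial is
  m_A(x) = Π_λ (x − λ)^{k_λ}
where k_λ is the size of the *largest* Jordan block for λ (equivalently, the smallest k with (A − λI)^k v = 0 for every generalised eigenvector v of λ).

  λ = -3: largest Jordan block has size 2, contributing (x + 3)^2

So m_A(x) = (x + 3)^2 = x^2 + 6*x + 9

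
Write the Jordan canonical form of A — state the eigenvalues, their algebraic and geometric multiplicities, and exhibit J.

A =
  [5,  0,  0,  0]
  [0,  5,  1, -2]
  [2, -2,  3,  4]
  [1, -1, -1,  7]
J_3(5) ⊕ J_1(5)

The characteristic polynomial is
  det(x·I − A) = x^4 - 20*x^3 + 150*x^2 - 500*x + 625 = (x - 5)^4

Eigenvalues and multiplicities (the geometric multiplicity of λ is n − rank(A − λI), which equals the number of Jordan blocks for λ):
  λ = 5: algebraic multiplicity = 4, geometric multiplicity = 2

Determining the block sizes for each eigenvalue:
  λ = 5: with am = 4 and gm = 2, the partition is not yet determined (e.g. several partitions of 4 into 2 parts exist). Let N = A − (5)·I. Computing rank(N^1) = 2, rank(N^2) = 1, rank(N^3) = 0; the number of blocks of size ≥ j is rank(N^{j−1}) − rank(N^j), giving [2, 1, 1]. So we have 1 block(s) of size 3, 1 block(s) of size 1 → block sizes [3, 1]

Assembling the blocks gives a Jordan form
J =
  [5, 1, 0, 0]
  [0, 5, 1, 0]
  [0, 0, 5, 0]
  [0, 0, 0, 5]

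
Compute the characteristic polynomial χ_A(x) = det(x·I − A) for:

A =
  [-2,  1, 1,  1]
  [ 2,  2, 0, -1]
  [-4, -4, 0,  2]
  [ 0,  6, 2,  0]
x^4

Expanding det(x·I − A) (e.g. by cofactor expansion or by noting that A is similar to its Jordan form J, which has the same characteristic polynomial as A) gives
  χ_A(x) = x^4
which factors as x^4. The eigenvalues (with algebraic multiplicities) are λ = 0 with multiplicity 4.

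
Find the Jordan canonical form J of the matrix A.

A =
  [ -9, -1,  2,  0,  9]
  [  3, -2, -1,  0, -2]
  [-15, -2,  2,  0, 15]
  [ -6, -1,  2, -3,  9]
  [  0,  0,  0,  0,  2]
J_3(-3) ⊕ J_1(-3) ⊕ J_1(2)

The characteristic polynomial is
  det(x·I − A) = x^5 + 10*x^4 + 30*x^3 - 135*x - 162 = (x - 2)*(x + 3)^4

Eigenvalues and multiplicities (the geometric multiplicity of λ is n − rank(A − λI), which equals the number of Jordan blocks for λ):
  λ = -3: algebraic multiplicity = 4, geometric multiplicity = 2
  λ = 2: algebraic multiplicity = 1, geometric multiplicity = 1

Determining the block sizes for each eigenvalue:
  λ = -3: with am = 4 and gm = 2, the partition is not yet determined (e.g. several partitions of 4 into 2 parts exist). Let N = A − (-3)·I. Computing rank(N^1) = 3, rank(N^2) = 2, rank(N^3) = 1; the number of blocks of size ≥ j is rank(N^{j−1}) − rank(N^j), giving [2, 1, 1]. So we have 1 block(s) of size 3, 1 block(s) of size 1 → block sizes [3, 1]
  λ = 2: one block (gm = 1), so the single block has size am = 1 → block sizes [1]

Assembling the blocks gives a Jordan form
J =
  [-3,  1,  0,  0, 0]
  [ 0, -3,  1,  0, 0]
  [ 0,  0, -3,  0, 0]
  [ 0,  0,  0, -3, 0]
  [ 0,  0,  0,  0, 2]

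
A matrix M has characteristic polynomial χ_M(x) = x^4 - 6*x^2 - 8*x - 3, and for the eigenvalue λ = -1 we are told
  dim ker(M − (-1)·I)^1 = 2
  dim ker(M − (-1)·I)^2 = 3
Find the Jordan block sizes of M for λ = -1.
Block sizes for λ = -1: [2, 1]

From the dimensions of kernels of powers, the number of Jordan blocks of size at least j is d_j − d_{j−1} where d_j = dim ker(N^j) (with d_0 = 0). Computing the differences gives [2, 1].
The number of blocks of size exactly k is (#blocks of size ≥ k) − (#blocks of size ≥ k + 1), so the partition is: 1 block(s) of size 1, 1 block(s) of size 2.
In nonincreasing order the block sizes are [2, 1].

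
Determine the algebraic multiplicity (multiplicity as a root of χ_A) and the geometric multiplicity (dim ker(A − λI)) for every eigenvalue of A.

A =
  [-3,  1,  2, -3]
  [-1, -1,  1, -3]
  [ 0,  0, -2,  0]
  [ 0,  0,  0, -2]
λ = -2: alg = 4, geom = 2

Step 1 — factor the characteristic polynomial to read off the algebraic multiplicities:
  χ_A(x) = (x + 2)^4

Step 2 — compute geometric multiplicities via the rank-nullity identity g(λ) = n − rank(A − λI):
  rank(A − (-2)·I) = 2, so dim ker(A − (-2)·I) = n − 2 = 2

Summary:
  λ = -2: algebraic multiplicity = 4, geometric multiplicity = 2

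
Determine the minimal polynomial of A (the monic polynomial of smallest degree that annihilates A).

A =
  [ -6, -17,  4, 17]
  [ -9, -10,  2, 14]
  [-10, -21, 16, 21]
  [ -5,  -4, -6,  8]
x^4 - 8*x^3 + 128*x - 256

The characteristic polynomial is χ_A(x) = (x - 4)^3*(x + 4), so the eigenvalues are known. The minimal polynomial is
  m_A(x) = Π_λ (x − λ)^{k_λ}
where k_λ is the size of the *largest* Jordan block for λ (equivalently, the smallest k with (A − λI)^k v = 0 for every generalised eigenvector v of λ).

  λ = -4: largest Jordan block has size 1, contributing (x + 4)
  λ = 4: largest Jordan block has size 3, contributing (x − 4)^3

So m_A(x) = (x - 4)^3*(x + 4) = x^4 - 8*x^3 + 128*x - 256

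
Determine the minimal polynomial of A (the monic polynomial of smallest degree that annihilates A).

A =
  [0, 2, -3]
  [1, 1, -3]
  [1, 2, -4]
x^2 + 2*x + 1

The characteristic polynomial is χ_A(x) = (x + 1)^3, so the eigenvalues are known. The minimal polynomial is
  m_A(x) = Π_λ (x − λ)^{k_λ}
where k_λ is the size of the *largest* Jordan block for λ (equivalently, the smallest k with (A − λI)^k v = 0 for every generalised eigenvector v of λ).

  λ = -1: largest Jordan block has size 2, contributing (x + 1)^2

So m_A(x) = (x + 1)^2 = x^2 + 2*x + 1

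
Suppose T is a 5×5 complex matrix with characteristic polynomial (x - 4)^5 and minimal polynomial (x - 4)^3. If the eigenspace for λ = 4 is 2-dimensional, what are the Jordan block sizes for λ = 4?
Block sizes for λ = 4: [3, 2]

Step 1 — from the characteristic polynomial, algebraic multiplicity of λ = 4 is 5. From dim ker(T − (4)·I) = 2, there are exactly 2 Jordan blocks for λ = 4.
Step 2 — from the minimal polynomial, the factor (x − 4)^3 tells us the largest block for λ = 4 has size 3.
Step 3 — with total size 5, 2 blocks, and largest block 3, the block sizes (in nonincreasing order) are [3, 2].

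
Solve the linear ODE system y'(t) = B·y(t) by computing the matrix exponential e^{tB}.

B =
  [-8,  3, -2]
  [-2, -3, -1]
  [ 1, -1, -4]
e^{tB} =
  [t^2*exp(-5*t)/2 - 3*t*exp(-5*t) + exp(-5*t), -t^2*exp(-5*t)/2 + 3*t*exp(-5*t), t^2*exp(-5*t)/2 - 2*t*exp(-5*t)]
  [t^2*exp(-5*t)/2 - 2*t*exp(-5*t), -t^2*exp(-5*t)/2 + 2*t*exp(-5*t) + exp(-5*t), t^2*exp(-5*t)/2 - t*exp(-5*t)]
  [t*exp(-5*t), -t*exp(-5*t), t*exp(-5*t) + exp(-5*t)]

Strategy: write B = P · J · P⁻¹ where J is a Jordan canonical form, so e^{tB} = P · e^{tJ} · P⁻¹, and e^{tJ} can be computed block-by-block.

B has Jordan form
J =
  [-5,  1,  0]
  [ 0, -5,  1]
  [ 0,  0, -5]
(up to reordering of blocks).

Per-block formulas:
  For a 3×3 Jordan block J_3(-5): exp(t · J_3(-5)) = e^(-5t)·(I + t·N + (t^2/2)·N^2), where N is the 3×3 nilpotent shift.

After assembling e^{tJ} and conjugating by P, we get:

e^{tB} =
  [t^2*exp(-5*t)/2 - 3*t*exp(-5*t) + exp(-5*t), -t^2*exp(-5*t)/2 + 3*t*exp(-5*t), t^2*exp(-5*t)/2 - 2*t*exp(-5*t)]
  [t^2*exp(-5*t)/2 - 2*t*exp(-5*t), -t^2*exp(-5*t)/2 + 2*t*exp(-5*t) + exp(-5*t), t^2*exp(-5*t)/2 - t*exp(-5*t)]
  [t*exp(-5*t), -t*exp(-5*t), t*exp(-5*t) + exp(-5*t)]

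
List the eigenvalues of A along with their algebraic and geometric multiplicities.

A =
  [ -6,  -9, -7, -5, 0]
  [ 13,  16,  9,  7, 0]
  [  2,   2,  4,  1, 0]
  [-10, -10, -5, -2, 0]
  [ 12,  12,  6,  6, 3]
λ = 3: alg = 5, geom = 3

Step 1 — factor the characteristic polynomial to read off the algebraic multiplicities:
  χ_A(x) = (x - 3)^5

Step 2 — compute geometric multiplicities via the rank-nullity identity g(λ) = n − rank(A − λI):
  rank(A − (3)·I) = 2, so dim ker(A − (3)·I) = n − 2 = 3

Summary:
  λ = 3: algebraic multiplicity = 5, geometric multiplicity = 3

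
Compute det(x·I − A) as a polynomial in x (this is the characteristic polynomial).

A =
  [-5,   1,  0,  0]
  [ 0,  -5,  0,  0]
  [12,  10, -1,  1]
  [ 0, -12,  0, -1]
x^4 + 12*x^3 + 46*x^2 + 60*x + 25

Expanding det(x·I − A) (e.g. by cofactor expansion or by noting that A is similar to its Jordan form J, which has the same characteristic polynomial as A) gives
  χ_A(x) = x^4 + 12*x^3 + 46*x^2 + 60*x + 25
which factors as (x + 1)^2*(x + 5)^2. The eigenvalues (with algebraic multiplicities) are λ = -5 with multiplicity 2, λ = -1 with multiplicity 2.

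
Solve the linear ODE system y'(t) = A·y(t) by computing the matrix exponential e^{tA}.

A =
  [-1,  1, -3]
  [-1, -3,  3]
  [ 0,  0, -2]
e^{tA} =
  [t*exp(-2*t) + exp(-2*t), t*exp(-2*t), -3*t*exp(-2*t)]
  [-t*exp(-2*t), -t*exp(-2*t) + exp(-2*t), 3*t*exp(-2*t)]
  [0, 0, exp(-2*t)]

Strategy: write A = P · J · P⁻¹ where J is a Jordan canonical form, so e^{tA} = P · e^{tJ} · P⁻¹, and e^{tJ} can be computed block-by-block.

A has Jordan form
J =
  [-2,  1,  0]
  [ 0, -2,  0]
  [ 0,  0, -2]
(up to reordering of blocks).

Per-block formulas:
  For a 2×2 Jordan block J_2(-2): exp(t · J_2(-2)) = e^(-2t)·(I + t·N), where N is the 2×2 nilpotent shift.
  For a 1×1 block at λ = -2: exp(t · [-2]) = [e^(-2t)].

After assembling e^{tJ} and conjugating by P, we get:

e^{tA} =
  [t*exp(-2*t) + exp(-2*t), t*exp(-2*t), -3*t*exp(-2*t)]
  [-t*exp(-2*t), -t*exp(-2*t) + exp(-2*t), 3*t*exp(-2*t)]
  [0, 0, exp(-2*t)]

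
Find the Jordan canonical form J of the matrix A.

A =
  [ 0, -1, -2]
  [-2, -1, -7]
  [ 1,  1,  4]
J_3(1)

The characteristic polynomial is
  det(x·I − A) = x^3 - 3*x^2 + 3*x - 1 = (x - 1)^3

Eigenvalues and multiplicities (the geometric multiplicity of λ is n − rank(A − λI), which equals the number of Jordan blocks for λ):
  λ = 1: algebraic multiplicity = 3, geometric multiplicity = 1

Determining the block sizes for each eigenvalue:
  λ = 1: one block (gm = 1), so the single block has size am = 3 → block sizes [3]

Assembling the blocks gives a Jordan form
J =
  [1, 1, 0]
  [0, 1, 1]
  [0, 0, 1]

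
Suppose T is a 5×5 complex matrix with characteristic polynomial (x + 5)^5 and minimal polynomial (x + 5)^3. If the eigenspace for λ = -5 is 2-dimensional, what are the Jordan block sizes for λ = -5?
Block sizes for λ = -5: [3, 2]

Step 1 — from the characteristic polynomial, algebraic multiplicity of λ = -5 is 5. From dim ker(T − (-5)·I) = 2, there are exactly 2 Jordan blocks for λ = -5.
Step 2 — from the minimal polynomial, the factor (x + 5)^3 tells us the largest block for λ = -5 has size 3.
Step 3 — with total size 5, 2 blocks, and largest block 3, the block sizes (in nonincreasing order) are [3, 2].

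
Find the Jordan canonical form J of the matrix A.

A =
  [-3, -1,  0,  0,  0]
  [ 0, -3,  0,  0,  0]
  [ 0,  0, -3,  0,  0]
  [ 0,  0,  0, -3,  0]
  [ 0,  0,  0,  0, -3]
J_2(-3) ⊕ J_1(-3) ⊕ J_1(-3) ⊕ J_1(-3)

The characteristic polynomial is
  det(x·I − A) = x^5 + 15*x^4 + 90*x^3 + 270*x^2 + 405*x + 243 = (x + 3)^5

Eigenvalues and multiplicities (the geometric multiplicity of λ is n − rank(A − λI), which equals the number of Jordan blocks for λ):
  λ = -3: algebraic multiplicity = 5, geometric multiplicity = 4

Determining the block sizes for each eigenvalue:
  λ = -3: 4 blocks summing to 5 forces exactly one block of size 2 and the rest size 1 → block sizes [2, 1, 1, 1]

Assembling the blocks gives a Jordan form
J =
  [-3,  1,  0,  0,  0]
  [ 0, -3,  0,  0,  0]
  [ 0,  0, -3,  0,  0]
  [ 0,  0,  0, -3,  0]
  [ 0,  0,  0,  0, -3]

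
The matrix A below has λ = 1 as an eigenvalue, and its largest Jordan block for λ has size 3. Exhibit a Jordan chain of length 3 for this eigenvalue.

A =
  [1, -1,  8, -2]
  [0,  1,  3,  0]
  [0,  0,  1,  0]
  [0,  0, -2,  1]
A Jordan chain for λ = 1 of length 3:
v_1 = (1, 0, 0, 0)ᵀ
v_2 = (8, 3, 0, -2)ᵀ
v_3 = (0, 0, 1, 0)ᵀ

Let N = A − (1)·I. We want v_3 with N^3 v_3 = 0 but N^2 v_3 ≠ 0; then v_{j-1} := N · v_j for j = 3, …, 2.

Pick v_3 = (0, 0, 1, 0)ᵀ.
Then v_2 = N · v_3 = (8, 3, 0, -2)ᵀ.
Then v_1 = N · v_2 = (1, 0, 0, 0)ᵀ.

Sanity check: (A − (1)·I) v_1 = (0, 0, 0, 0)ᵀ = 0. ✓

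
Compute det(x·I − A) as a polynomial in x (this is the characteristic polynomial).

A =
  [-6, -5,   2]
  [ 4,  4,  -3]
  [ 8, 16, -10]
x^3 + 12*x^2 + 48*x + 64

Expanding det(x·I − A) (e.g. by cofactor expansion or by noting that A is similar to its Jordan form J, which has the same characteristic polynomial as A) gives
  χ_A(x) = x^3 + 12*x^2 + 48*x + 64
which factors as (x + 4)^3. The eigenvalues (with algebraic multiplicities) are λ = -4 with multiplicity 3.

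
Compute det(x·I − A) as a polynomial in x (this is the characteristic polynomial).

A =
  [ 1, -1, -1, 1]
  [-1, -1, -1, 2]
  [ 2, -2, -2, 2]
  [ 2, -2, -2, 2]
x^4

Expanding det(x·I − A) (e.g. by cofactor expansion or by noting that A is similar to its Jordan form J, which has the same characteristic polynomial as A) gives
  χ_A(x) = x^4
which factors as x^4. The eigenvalues (with algebraic multiplicities) are λ = 0 with multiplicity 4.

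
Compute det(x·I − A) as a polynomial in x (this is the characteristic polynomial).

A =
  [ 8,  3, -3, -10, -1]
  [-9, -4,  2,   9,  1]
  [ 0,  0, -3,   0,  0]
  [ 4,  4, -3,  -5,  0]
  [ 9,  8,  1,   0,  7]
x^5 - 3*x^4 - 45*x^3 + 27*x^2 + 648*x + 972

Expanding det(x·I − A) (e.g. by cofactor expansion or by noting that A is similar to its Jordan form J, which has the same characteristic polynomial as A) gives
  χ_A(x) = x^5 - 3*x^4 - 45*x^3 + 27*x^2 + 648*x + 972
which factors as (x - 6)^2*(x + 3)^3. The eigenvalues (with algebraic multiplicities) are λ = -3 with multiplicity 3, λ = 6 with multiplicity 2.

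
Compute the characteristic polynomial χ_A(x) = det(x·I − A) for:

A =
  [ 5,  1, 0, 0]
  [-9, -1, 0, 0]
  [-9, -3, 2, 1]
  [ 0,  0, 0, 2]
x^4 - 8*x^3 + 24*x^2 - 32*x + 16

Expanding det(x·I − A) (e.g. by cofactor expansion or by noting that A is similar to its Jordan form J, which has the same characteristic polynomial as A) gives
  χ_A(x) = x^4 - 8*x^3 + 24*x^2 - 32*x + 16
which factors as (x - 2)^4. The eigenvalues (with algebraic multiplicities) are λ = 2 with multiplicity 4.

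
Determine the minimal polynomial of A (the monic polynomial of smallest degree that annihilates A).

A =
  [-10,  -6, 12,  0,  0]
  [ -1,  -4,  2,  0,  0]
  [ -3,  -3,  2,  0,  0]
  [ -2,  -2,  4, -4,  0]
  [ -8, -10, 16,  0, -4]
x^3 + 12*x^2 + 48*x + 64

The characteristic polynomial is χ_A(x) = (x + 4)^5, so the eigenvalues are known. The minimal polynomial is
  m_A(x) = Π_λ (x − λ)^{k_λ}
where k_λ is the size of the *largest* Jordan block for λ (equivalently, the smallest k with (A − λI)^k v = 0 for every generalised eigenvector v of λ).

  λ = -4: largest Jordan block has size 3, contributing (x + 4)^3

So m_A(x) = (x + 4)^3 = x^3 + 12*x^2 + 48*x + 64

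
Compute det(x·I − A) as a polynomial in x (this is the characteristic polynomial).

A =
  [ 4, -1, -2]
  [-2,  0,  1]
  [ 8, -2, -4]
x^3

Expanding det(x·I − A) (e.g. by cofactor expansion or by noting that A is similar to its Jordan form J, which has the same characteristic polynomial as A) gives
  χ_A(x) = x^3
which factors as x^3. The eigenvalues (with algebraic multiplicities) are λ = 0 with multiplicity 3.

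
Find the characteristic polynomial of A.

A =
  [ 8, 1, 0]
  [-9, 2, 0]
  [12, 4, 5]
x^3 - 15*x^2 + 75*x - 125

Expanding det(x·I − A) (e.g. by cofactor expansion or by noting that A is similar to its Jordan form J, which has the same characteristic polynomial as A) gives
  χ_A(x) = x^3 - 15*x^2 + 75*x - 125
which factors as (x - 5)^3. The eigenvalues (with algebraic multiplicities) are λ = 5 with multiplicity 3.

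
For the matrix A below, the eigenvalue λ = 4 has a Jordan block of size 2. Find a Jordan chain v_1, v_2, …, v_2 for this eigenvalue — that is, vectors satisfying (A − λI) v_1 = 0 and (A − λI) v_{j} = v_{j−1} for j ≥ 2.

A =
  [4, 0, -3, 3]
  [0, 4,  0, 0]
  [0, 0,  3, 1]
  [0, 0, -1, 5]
A Jordan chain for λ = 4 of length 2:
v_1 = (-3, 0, -1, -1)ᵀ
v_2 = (0, 0, 1, 0)ᵀ

Let N = A − (4)·I. We want v_2 with N^2 v_2 = 0 but N^1 v_2 ≠ 0; then v_{j-1} := N · v_j for j = 2, …, 2.

Pick v_2 = (0, 0, 1, 0)ᵀ.
Then v_1 = N · v_2 = (-3, 0, -1, -1)ᵀ.

Sanity check: (A − (4)·I) v_1 = (0, 0, 0, 0)ᵀ = 0. ✓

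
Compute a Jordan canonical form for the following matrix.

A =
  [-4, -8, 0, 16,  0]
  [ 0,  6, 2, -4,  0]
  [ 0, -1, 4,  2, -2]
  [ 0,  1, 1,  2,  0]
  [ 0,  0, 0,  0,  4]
J_1(-4) ⊕ J_3(4) ⊕ J_1(4)

The characteristic polynomial is
  det(x·I − A) = x^5 - 12*x^4 + 32*x^3 + 128*x^2 - 768*x + 1024 = (x - 4)^4*(x + 4)

Eigenvalues and multiplicities (the geometric multiplicity of λ is n − rank(A − λI), which equals the number of Jordan blocks for λ):
  λ = -4: algebraic multiplicity = 1, geometric multiplicity = 1
  λ = 4: algebraic multiplicity = 4, geometric multiplicity = 2

Determining the block sizes for each eigenvalue:
  λ = -4: one block (gm = 1), so the single block has size am = 1 → block sizes [1]
  λ = 4: with am = 4 and gm = 2, the partition is not yet determined (e.g. several partitions of 4 into 2 parts exist). Let N = A − (4)·I. Computing rank(N^1) = 3, rank(N^2) = 2, rank(N^3) = 1; the number of blocks of size ≥ j is rank(N^{j−1}) − rank(N^j), giving [2, 1, 1]. So we have 1 block(s) of size 3, 1 block(s) of size 1 → block sizes [3, 1]

Assembling the blocks gives a Jordan form
J =
  [-4, 0, 0, 0, 0]
  [ 0, 4, 1, 0, 0]
  [ 0, 0, 4, 1, 0]
  [ 0, 0, 0, 4, 0]
  [ 0, 0, 0, 0, 4]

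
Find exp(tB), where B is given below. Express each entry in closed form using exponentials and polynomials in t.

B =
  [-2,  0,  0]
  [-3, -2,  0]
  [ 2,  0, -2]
e^{tB} =
  [exp(-2*t), 0, 0]
  [-3*t*exp(-2*t), exp(-2*t), 0]
  [2*t*exp(-2*t), 0, exp(-2*t)]

Strategy: write B = P · J · P⁻¹ where J is a Jordan canonical form, so e^{tB} = P · e^{tJ} · P⁻¹, and e^{tJ} can be computed block-by-block.

B has Jordan form
J =
  [-2,  1,  0]
  [ 0, -2,  0]
  [ 0,  0, -2]
(up to reordering of blocks).

Per-block formulas:
  For a 2×2 Jordan block J_2(-2): exp(t · J_2(-2)) = e^(-2t)·(I + t·N), where N is the 2×2 nilpotent shift.
  For a 1×1 block at λ = -2: exp(t · [-2]) = [e^(-2t)].

After assembling e^{tJ} and conjugating by P, we get:

e^{tB} =
  [exp(-2*t), 0, 0]
  [-3*t*exp(-2*t), exp(-2*t), 0]
  [2*t*exp(-2*t), 0, exp(-2*t)]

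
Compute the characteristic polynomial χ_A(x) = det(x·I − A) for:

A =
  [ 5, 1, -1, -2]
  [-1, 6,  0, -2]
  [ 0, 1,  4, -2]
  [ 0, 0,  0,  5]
x^4 - 20*x^3 + 150*x^2 - 500*x + 625

Expanding det(x·I − A) (e.g. by cofactor expansion or by noting that A is similar to its Jordan form J, which has the same characteristic polynomial as A) gives
  χ_A(x) = x^4 - 20*x^3 + 150*x^2 - 500*x + 625
which factors as (x - 5)^4. The eigenvalues (with algebraic multiplicities) are λ = 5 with multiplicity 4.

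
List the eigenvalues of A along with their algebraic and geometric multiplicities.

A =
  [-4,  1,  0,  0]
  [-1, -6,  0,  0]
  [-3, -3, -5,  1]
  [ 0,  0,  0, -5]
λ = -5: alg = 4, geom = 2

Step 1 — factor the characteristic polynomial to read off the algebraic multiplicities:
  χ_A(x) = (x + 5)^4

Step 2 — compute geometric multiplicities via the rank-nullity identity g(λ) = n − rank(A − λI):
  rank(A − (-5)·I) = 2, so dim ker(A − (-5)·I) = n − 2 = 2

Summary:
  λ = -5: algebraic multiplicity = 4, geometric multiplicity = 2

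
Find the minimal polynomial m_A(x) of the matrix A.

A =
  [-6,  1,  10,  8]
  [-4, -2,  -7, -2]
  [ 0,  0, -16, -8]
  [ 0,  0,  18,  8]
x^3 + 12*x^2 + 48*x + 64

The characteristic polynomial is χ_A(x) = (x + 4)^4, so the eigenvalues are known. The minimal polynomial is
  m_A(x) = Π_λ (x − λ)^{k_λ}
where k_λ is the size of the *largest* Jordan block for λ (equivalently, the smallest k with (A − λI)^k v = 0 for every generalised eigenvector v of λ).

  λ = -4: largest Jordan block has size 3, contributing (x + 4)^3

So m_A(x) = (x + 4)^3 = x^3 + 12*x^2 + 48*x + 64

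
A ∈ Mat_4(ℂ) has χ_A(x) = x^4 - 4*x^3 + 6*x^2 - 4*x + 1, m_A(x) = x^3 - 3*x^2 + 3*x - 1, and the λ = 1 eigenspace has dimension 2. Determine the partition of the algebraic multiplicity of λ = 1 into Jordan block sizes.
Block sizes for λ = 1: [3, 1]

Step 1 — from the characteristic polynomial, algebraic multiplicity of λ = 1 is 4. From dim ker(A − (1)·I) = 2, there are exactly 2 Jordan blocks for λ = 1.
Step 2 — from the minimal polynomial, the factor (x − 1)^3 tells us the largest block for λ = 1 has size 3.
Step 3 — with total size 4, 2 blocks, and largest block 3, the block sizes (in nonincreasing order) are [3, 1].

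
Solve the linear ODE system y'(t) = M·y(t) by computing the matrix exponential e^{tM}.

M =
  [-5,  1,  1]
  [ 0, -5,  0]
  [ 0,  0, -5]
e^{tM} =
  [exp(-5*t), t*exp(-5*t), t*exp(-5*t)]
  [0, exp(-5*t), 0]
  [0, 0, exp(-5*t)]

Strategy: write M = P · J · P⁻¹ where J is a Jordan canonical form, so e^{tM} = P · e^{tJ} · P⁻¹, and e^{tJ} can be computed block-by-block.

M has Jordan form
J =
  [-5,  1,  0]
  [ 0, -5,  0]
  [ 0,  0, -5]
(up to reordering of blocks).

Per-block formulas:
  For a 1×1 block at λ = -5: exp(t · [-5]) = [e^(-5t)].
  For a 2×2 Jordan block J_2(-5): exp(t · J_2(-5)) = e^(-5t)·(I + t·N), where N is the 2×2 nilpotent shift.

After assembling e^{tJ} and conjugating by P, we get:

e^{tM} =
  [exp(-5*t), t*exp(-5*t), t*exp(-5*t)]
  [0, exp(-5*t), 0]
  [0, 0, exp(-5*t)]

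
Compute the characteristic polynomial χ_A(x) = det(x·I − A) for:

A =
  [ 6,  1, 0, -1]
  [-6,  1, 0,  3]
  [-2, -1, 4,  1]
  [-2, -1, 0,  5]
x^4 - 16*x^3 + 96*x^2 - 256*x + 256

Expanding det(x·I − A) (e.g. by cofactor expansion or by noting that A is similar to its Jordan form J, which has the same characteristic polynomial as A) gives
  χ_A(x) = x^4 - 16*x^3 + 96*x^2 - 256*x + 256
which factors as (x - 4)^4. The eigenvalues (with algebraic multiplicities) are λ = 4 with multiplicity 4.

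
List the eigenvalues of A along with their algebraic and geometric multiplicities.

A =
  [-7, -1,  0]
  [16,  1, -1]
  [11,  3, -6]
λ = -4: alg = 3, geom = 1

Step 1 — factor the characteristic polynomial to read off the algebraic multiplicities:
  χ_A(x) = (x + 4)^3

Step 2 — compute geometric multiplicities via the rank-nullity identity g(λ) = n − rank(A − λI):
  rank(A − (-4)·I) = 2, so dim ker(A − (-4)·I) = n − 2 = 1

Summary:
  λ = -4: algebraic multiplicity = 3, geometric multiplicity = 1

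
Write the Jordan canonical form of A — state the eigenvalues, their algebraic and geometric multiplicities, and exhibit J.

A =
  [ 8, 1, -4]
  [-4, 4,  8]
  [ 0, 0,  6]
J_2(6) ⊕ J_1(6)

The characteristic polynomial is
  det(x·I − A) = x^3 - 18*x^2 + 108*x - 216 = (x - 6)^3

Eigenvalues and multiplicities (the geometric multiplicity of λ is n − rank(A − λI), which equals the number of Jordan blocks for λ):
  λ = 6: algebraic multiplicity = 3, geometric multiplicity = 2

Determining the block sizes for each eigenvalue:
  λ = 6: 2 blocks summing to 3 forces exactly one block of size 2 and the rest size 1 → block sizes [2, 1]

Assembling the blocks gives a Jordan form
J =
  [6, 1, 0]
  [0, 6, 0]
  [0, 0, 6]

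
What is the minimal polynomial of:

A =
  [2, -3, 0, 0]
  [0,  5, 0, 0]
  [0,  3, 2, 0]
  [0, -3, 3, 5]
x^2 - 7*x + 10

The characteristic polynomial is χ_A(x) = (x - 5)^2*(x - 2)^2, so the eigenvalues are known. The minimal polynomial is
  m_A(x) = Π_λ (x − λ)^{k_λ}
where k_λ is the size of the *largest* Jordan block for λ (equivalently, the smallest k with (A − λI)^k v = 0 for every generalised eigenvector v of λ).

  λ = 2: largest Jordan block has size 1, contributing (x − 2)
  λ = 5: largest Jordan block has size 1, contributing (x − 5)

So m_A(x) = (x - 5)*(x - 2) = x^2 - 7*x + 10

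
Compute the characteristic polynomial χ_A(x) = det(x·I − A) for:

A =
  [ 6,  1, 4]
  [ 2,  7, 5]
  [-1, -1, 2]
x^3 - 15*x^2 + 75*x - 125

Expanding det(x·I − A) (e.g. by cofactor expansion or by noting that A is similar to its Jordan form J, which has the same characteristic polynomial as A) gives
  χ_A(x) = x^3 - 15*x^2 + 75*x - 125
which factors as (x - 5)^3. The eigenvalues (with algebraic multiplicities) are λ = 5 with multiplicity 3.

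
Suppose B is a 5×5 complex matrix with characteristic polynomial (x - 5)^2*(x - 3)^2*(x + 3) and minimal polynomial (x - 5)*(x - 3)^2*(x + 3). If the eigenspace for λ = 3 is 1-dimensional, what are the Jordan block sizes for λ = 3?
Block sizes for λ = 3: [2]

Step 1 — from the characteristic polynomial, algebraic multiplicity of λ = 3 is 2. From dim ker(B − (3)·I) = 1, there are exactly 1 Jordan blocks for λ = 3.
Step 2 — from the minimal polynomial, the factor (x − 3)^2 tells us the largest block for λ = 3 has size 2.
Step 3 — with total size 2, 1 blocks, and largest block 2, the block sizes (in nonincreasing order) are [2].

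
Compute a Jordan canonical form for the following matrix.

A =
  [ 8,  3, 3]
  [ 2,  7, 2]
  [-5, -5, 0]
J_2(5) ⊕ J_1(5)

The characteristic polynomial is
  det(x·I − A) = x^3 - 15*x^2 + 75*x - 125 = (x - 5)^3

Eigenvalues and multiplicities (the geometric multiplicity of λ is n − rank(A − λI), which equals the number of Jordan blocks for λ):
  λ = 5: algebraic multiplicity = 3, geometric multiplicity = 2

Determining the block sizes for each eigenvalue:
  λ = 5: 2 blocks summing to 3 forces exactly one block of size 2 and the rest size 1 → block sizes [2, 1]

Assembling the blocks gives a Jordan form
J =
  [5, 1, 0]
  [0, 5, 0]
  [0, 0, 5]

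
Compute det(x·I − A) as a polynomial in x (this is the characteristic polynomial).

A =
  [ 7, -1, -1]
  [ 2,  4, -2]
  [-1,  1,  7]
x^3 - 18*x^2 + 108*x - 216

Expanding det(x·I − A) (e.g. by cofactor expansion or by noting that A is similar to its Jordan form J, which has the same characteristic polynomial as A) gives
  χ_A(x) = x^3 - 18*x^2 + 108*x - 216
which factors as (x - 6)^3. The eigenvalues (with algebraic multiplicities) are λ = 6 with multiplicity 3.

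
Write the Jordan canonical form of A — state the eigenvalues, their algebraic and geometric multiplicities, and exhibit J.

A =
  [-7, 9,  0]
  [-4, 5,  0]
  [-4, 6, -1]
J_2(-1) ⊕ J_1(-1)

The characteristic polynomial is
  det(x·I − A) = x^3 + 3*x^2 + 3*x + 1 = (x + 1)^3

Eigenvalues and multiplicities (the geometric multiplicity of λ is n − rank(A − λI), which equals the number of Jordan blocks for λ):
  λ = -1: algebraic multiplicity = 3, geometric multiplicity = 2

Determining the block sizes for each eigenvalue:
  λ = -1: 2 blocks summing to 3 forces exactly one block of size 2 and the rest size 1 → block sizes [2, 1]

Assembling the blocks gives a Jordan form
J =
  [-1,  1,  0]
  [ 0, -1,  0]
  [ 0,  0, -1]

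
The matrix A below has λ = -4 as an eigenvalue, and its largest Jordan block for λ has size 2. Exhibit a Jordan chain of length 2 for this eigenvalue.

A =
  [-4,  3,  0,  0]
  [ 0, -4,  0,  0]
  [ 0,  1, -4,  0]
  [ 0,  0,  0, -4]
A Jordan chain for λ = -4 of length 2:
v_1 = (3, 0, 1, 0)ᵀ
v_2 = (0, 1, 0, 0)ᵀ

Let N = A − (-4)·I. We want v_2 with N^2 v_2 = 0 but N^1 v_2 ≠ 0; then v_{j-1} := N · v_j for j = 2, …, 2.

Pick v_2 = (0, 1, 0, 0)ᵀ.
Then v_1 = N · v_2 = (3, 0, 1, 0)ᵀ.

Sanity check: (A − (-4)·I) v_1 = (0, 0, 0, 0)ᵀ = 0. ✓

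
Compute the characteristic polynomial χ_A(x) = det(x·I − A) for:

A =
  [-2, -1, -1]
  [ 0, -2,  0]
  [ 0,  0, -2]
x^3 + 6*x^2 + 12*x + 8

Expanding det(x·I − A) (e.g. by cofactor expansion or by noting that A is similar to its Jordan form J, which has the same characteristic polynomial as A) gives
  χ_A(x) = x^3 + 6*x^2 + 12*x + 8
which factors as (x + 2)^3. The eigenvalues (with algebraic multiplicities) are λ = -2 with multiplicity 3.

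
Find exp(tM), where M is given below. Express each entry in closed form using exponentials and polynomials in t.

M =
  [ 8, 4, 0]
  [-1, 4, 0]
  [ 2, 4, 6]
e^{tM} =
  [2*t*exp(6*t) + exp(6*t), 4*t*exp(6*t), 0]
  [-t*exp(6*t), -2*t*exp(6*t) + exp(6*t), 0]
  [2*t*exp(6*t), 4*t*exp(6*t), exp(6*t)]

Strategy: write M = P · J · P⁻¹ where J is a Jordan canonical form, so e^{tM} = P · e^{tJ} · P⁻¹, and e^{tJ} can be computed block-by-block.

M has Jordan form
J =
  [6, 1, 0]
  [0, 6, 0]
  [0, 0, 6]
(up to reordering of blocks).

Per-block formulas:
  For a 1×1 block at λ = 6: exp(t · [6]) = [e^(6t)].
  For a 2×2 Jordan block J_2(6): exp(t · J_2(6)) = e^(6t)·(I + t·N), where N is the 2×2 nilpotent shift.

After assembling e^{tJ} and conjugating by P, we get:

e^{tM} =
  [2*t*exp(6*t) + exp(6*t), 4*t*exp(6*t), 0]
  [-t*exp(6*t), -2*t*exp(6*t) + exp(6*t), 0]
  [2*t*exp(6*t), 4*t*exp(6*t), exp(6*t)]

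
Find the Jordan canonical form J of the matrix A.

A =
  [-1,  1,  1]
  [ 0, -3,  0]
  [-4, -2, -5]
J_2(-3) ⊕ J_1(-3)

The characteristic polynomial is
  det(x·I − A) = x^3 + 9*x^2 + 27*x + 27 = (x + 3)^3

Eigenvalues and multiplicities (the geometric multiplicity of λ is n − rank(A − λI), which equals the number of Jordan blocks for λ):
  λ = -3: algebraic multiplicity = 3, geometric multiplicity = 2

Determining the block sizes for each eigenvalue:
  λ = -3: 2 blocks summing to 3 forces exactly one block of size 2 and the rest size 1 → block sizes [2, 1]

Assembling the blocks gives a Jordan form
J =
  [-3,  1,  0]
  [ 0, -3,  0]
  [ 0,  0, -3]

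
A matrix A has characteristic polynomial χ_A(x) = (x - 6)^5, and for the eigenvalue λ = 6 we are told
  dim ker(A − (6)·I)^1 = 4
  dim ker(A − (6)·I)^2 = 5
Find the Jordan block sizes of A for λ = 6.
Block sizes for λ = 6: [2, 1, 1, 1]

From the dimensions of kernels of powers, the number of Jordan blocks of size at least j is d_j − d_{j−1} where d_j = dim ker(N^j) (with d_0 = 0). Computing the differences gives [4, 1].
The number of blocks of size exactly k is (#blocks of size ≥ k) − (#blocks of size ≥ k + 1), so the partition is: 3 block(s) of size 1, 1 block(s) of size 2.
In nonincreasing order the block sizes are [2, 1, 1, 1].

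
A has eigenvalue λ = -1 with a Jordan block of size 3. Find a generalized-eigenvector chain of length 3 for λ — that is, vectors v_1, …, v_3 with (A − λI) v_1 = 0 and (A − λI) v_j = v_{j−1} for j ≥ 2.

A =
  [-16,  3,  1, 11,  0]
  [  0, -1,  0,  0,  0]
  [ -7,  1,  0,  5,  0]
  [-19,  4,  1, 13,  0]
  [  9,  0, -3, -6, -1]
A Jordan chain for λ = -1 of length 3:
v_1 = (9, 0, 3, 12, 0)ᵀ
v_2 = (-15, 0, -7, -19, 9)ᵀ
v_3 = (1, 0, 0, 0, 0)ᵀ

Let N = A − (-1)·I. We want v_3 with N^3 v_3 = 0 but N^2 v_3 ≠ 0; then v_{j-1} := N · v_j for j = 3, …, 2.

Pick v_3 = (1, 0, 0, 0, 0)ᵀ.
Then v_2 = N · v_3 = (-15, 0, -7, -19, 9)ᵀ.
Then v_1 = N · v_2 = (9, 0, 3, 12, 0)ᵀ.

Sanity check: (A − (-1)·I) v_1 = (0, 0, 0, 0, 0)ᵀ = 0. ✓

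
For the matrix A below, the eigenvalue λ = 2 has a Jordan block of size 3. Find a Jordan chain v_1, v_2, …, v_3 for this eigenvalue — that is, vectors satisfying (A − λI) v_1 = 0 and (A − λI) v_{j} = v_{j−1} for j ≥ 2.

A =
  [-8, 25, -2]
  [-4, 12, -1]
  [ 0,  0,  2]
A Jordan chain for λ = 2 of length 3:
v_1 = (-5, -2, 0)ᵀ
v_2 = (-2, -1, 0)ᵀ
v_3 = (0, 0, 1)ᵀ

Let N = A − (2)·I. We want v_3 with N^3 v_3 = 0 but N^2 v_3 ≠ 0; then v_{j-1} := N · v_j for j = 3, …, 2.

Pick v_3 = (0, 0, 1)ᵀ.
Then v_2 = N · v_3 = (-2, -1, 0)ᵀ.
Then v_1 = N · v_2 = (-5, -2, 0)ᵀ.

Sanity check: (A − (2)·I) v_1 = (0, 0, 0)ᵀ = 0. ✓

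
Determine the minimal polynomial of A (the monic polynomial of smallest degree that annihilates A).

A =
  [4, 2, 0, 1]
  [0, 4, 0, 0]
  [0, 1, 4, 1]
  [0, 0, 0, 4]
x^2 - 8*x + 16

The characteristic polynomial is χ_A(x) = (x - 4)^4, so the eigenvalues are known. The minimal polynomial is
  m_A(x) = Π_λ (x − λ)^{k_λ}
where k_λ is the size of the *largest* Jordan block for λ (equivalently, the smallest k with (A − λI)^k v = 0 for every generalised eigenvector v of λ).

  λ = 4: largest Jordan block has size 2, contributing (x − 4)^2

So m_A(x) = (x - 4)^2 = x^2 - 8*x + 16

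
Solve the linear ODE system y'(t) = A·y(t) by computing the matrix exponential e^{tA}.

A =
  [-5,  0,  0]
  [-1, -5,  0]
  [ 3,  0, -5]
e^{tA} =
  [exp(-5*t), 0, 0]
  [-t*exp(-5*t), exp(-5*t), 0]
  [3*t*exp(-5*t), 0, exp(-5*t)]

Strategy: write A = P · J · P⁻¹ where J is a Jordan canonical form, so e^{tA} = P · e^{tJ} · P⁻¹, and e^{tJ} can be computed block-by-block.

A has Jordan form
J =
  [-5,  1,  0]
  [ 0, -5,  0]
  [ 0,  0, -5]
(up to reordering of blocks).

Per-block formulas:
  For a 2×2 Jordan block J_2(-5): exp(t · J_2(-5)) = e^(-5t)·(I + t·N), where N is the 2×2 nilpotent shift.
  For a 1×1 block at λ = -5: exp(t · [-5]) = [e^(-5t)].

After assembling e^{tJ} and conjugating by P, we get:

e^{tA} =
  [exp(-5*t), 0, 0]
  [-t*exp(-5*t), exp(-5*t), 0]
  [3*t*exp(-5*t), 0, exp(-5*t)]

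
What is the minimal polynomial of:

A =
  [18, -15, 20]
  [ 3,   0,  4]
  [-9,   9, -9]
x^2 - 6*x + 9

The characteristic polynomial is χ_A(x) = (x - 3)^3, so the eigenvalues are known. The minimal polynomial is
  m_A(x) = Π_λ (x − λ)^{k_λ}
where k_λ is the size of the *largest* Jordan block for λ (equivalently, the smallest k with (A − λI)^k v = 0 for every generalised eigenvector v of λ).

  λ = 3: largest Jordan block has size 2, contributing (x − 3)^2

So m_A(x) = (x - 3)^2 = x^2 - 6*x + 9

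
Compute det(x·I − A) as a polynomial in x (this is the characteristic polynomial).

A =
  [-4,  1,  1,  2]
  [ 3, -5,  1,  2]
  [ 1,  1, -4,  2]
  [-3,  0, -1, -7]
x^4 + 20*x^3 + 150*x^2 + 500*x + 625

Expanding det(x·I − A) (e.g. by cofactor expansion or by noting that A is similar to its Jordan form J, which has the same characteristic polynomial as A) gives
  χ_A(x) = x^4 + 20*x^3 + 150*x^2 + 500*x + 625
which factors as (x + 5)^4. The eigenvalues (with algebraic multiplicities) are λ = -5 with multiplicity 4.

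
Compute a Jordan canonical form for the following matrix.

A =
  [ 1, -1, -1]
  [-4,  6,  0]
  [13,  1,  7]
J_2(4) ⊕ J_1(6)

The characteristic polynomial is
  det(x·I − A) = x^3 - 14*x^2 + 64*x - 96 = (x - 6)*(x - 4)^2

Eigenvalues and multiplicities (the geometric multiplicity of λ is n − rank(A − λI), which equals the number of Jordan blocks for λ):
  λ = 4: algebraic multiplicity = 2, geometric multiplicity = 1
  λ = 6: algebraic multiplicity = 1, geometric multiplicity = 1

Determining the block sizes for each eigenvalue:
  λ = 4: one block (gm = 1), so the single block has size am = 2 → block sizes [2]
  λ = 6: one block (gm = 1), so the single block has size am = 1 → block sizes [1]

Assembling the blocks gives a Jordan form
J =
  [4, 1, 0]
  [0, 4, 0]
  [0, 0, 6]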